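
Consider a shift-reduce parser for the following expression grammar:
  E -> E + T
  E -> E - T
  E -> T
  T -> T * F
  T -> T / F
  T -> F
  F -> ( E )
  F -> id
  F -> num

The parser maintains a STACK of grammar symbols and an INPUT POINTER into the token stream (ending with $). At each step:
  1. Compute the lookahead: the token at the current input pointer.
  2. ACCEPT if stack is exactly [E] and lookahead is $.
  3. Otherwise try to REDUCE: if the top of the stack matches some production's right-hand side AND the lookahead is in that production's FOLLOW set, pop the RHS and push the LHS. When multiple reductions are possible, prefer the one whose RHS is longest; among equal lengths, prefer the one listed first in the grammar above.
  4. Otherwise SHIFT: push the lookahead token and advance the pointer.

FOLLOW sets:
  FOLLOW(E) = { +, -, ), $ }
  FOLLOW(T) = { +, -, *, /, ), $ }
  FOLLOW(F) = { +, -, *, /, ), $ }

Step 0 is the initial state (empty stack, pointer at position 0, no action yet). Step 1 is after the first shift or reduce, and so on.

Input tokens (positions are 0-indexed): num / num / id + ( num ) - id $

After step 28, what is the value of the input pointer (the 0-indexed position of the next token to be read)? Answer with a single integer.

Step 1: shift num. Stack=[num] ptr=1 lookahead=/ remaining=[/ num / id + ( num ) - id $]
Step 2: reduce F->num. Stack=[F] ptr=1 lookahead=/ remaining=[/ num / id + ( num ) - id $]
Step 3: reduce T->F. Stack=[T] ptr=1 lookahead=/ remaining=[/ num / id + ( num ) - id $]
Step 4: shift /. Stack=[T /] ptr=2 lookahead=num remaining=[num / id + ( num ) - id $]
Step 5: shift num. Stack=[T / num] ptr=3 lookahead=/ remaining=[/ id + ( num ) - id $]
Step 6: reduce F->num. Stack=[T / F] ptr=3 lookahead=/ remaining=[/ id + ( num ) - id $]
Step 7: reduce T->T / F. Stack=[T] ptr=3 lookahead=/ remaining=[/ id + ( num ) - id $]
Step 8: shift /. Stack=[T /] ptr=4 lookahead=id remaining=[id + ( num ) - id $]
Step 9: shift id. Stack=[T / id] ptr=5 lookahead=+ remaining=[+ ( num ) - id $]
Step 10: reduce F->id. Stack=[T / F] ptr=5 lookahead=+ remaining=[+ ( num ) - id $]
Step 11: reduce T->T / F. Stack=[T] ptr=5 lookahead=+ remaining=[+ ( num ) - id $]
Step 12: reduce E->T. Stack=[E] ptr=5 lookahead=+ remaining=[+ ( num ) - id $]
Step 13: shift +. Stack=[E +] ptr=6 lookahead=( remaining=[( num ) - id $]
Step 14: shift (. Stack=[E + (] ptr=7 lookahead=num remaining=[num ) - id $]
Step 15: shift num. Stack=[E + ( num] ptr=8 lookahead=) remaining=[) - id $]
Step 16: reduce F->num. Stack=[E + ( F] ptr=8 lookahead=) remaining=[) - id $]
Step 17: reduce T->F. Stack=[E + ( T] ptr=8 lookahead=) remaining=[) - id $]
Step 18: reduce E->T. Stack=[E + ( E] ptr=8 lookahead=) remaining=[) - id $]
Step 19: shift ). Stack=[E + ( E )] ptr=9 lookahead=- remaining=[- id $]
Step 20: reduce F->( E ). Stack=[E + F] ptr=9 lookahead=- remaining=[- id $]
Step 21: reduce T->F. Stack=[E + T] ptr=9 lookahead=- remaining=[- id $]
Step 22: reduce E->E + T. Stack=[E] ptr=9 lookahead=- remaining=[- id $]
Step 23: shift -. Stack=[E -] ptr=10 lookahead=id remaining=[id $]
Step 24: shift id. Stack=[E - id] ptr=11 lookahead=$ remaining=[$]
Step 25: reduce F->id. Stack=[E - F] ptr=11 lookahead=$ remaining=[$]
Step 26: reduce T->F. Stack=[E - T] ptr=11 lookahead=$ remaining=[$]
Step 27: reduce E->E - T. Stack=[E] ptr=11 lookahead=$ remaining=[$]
Step 28: accept. Stack=[E] ptr=11 lookahead=$ remaining=[$]

Answer: 11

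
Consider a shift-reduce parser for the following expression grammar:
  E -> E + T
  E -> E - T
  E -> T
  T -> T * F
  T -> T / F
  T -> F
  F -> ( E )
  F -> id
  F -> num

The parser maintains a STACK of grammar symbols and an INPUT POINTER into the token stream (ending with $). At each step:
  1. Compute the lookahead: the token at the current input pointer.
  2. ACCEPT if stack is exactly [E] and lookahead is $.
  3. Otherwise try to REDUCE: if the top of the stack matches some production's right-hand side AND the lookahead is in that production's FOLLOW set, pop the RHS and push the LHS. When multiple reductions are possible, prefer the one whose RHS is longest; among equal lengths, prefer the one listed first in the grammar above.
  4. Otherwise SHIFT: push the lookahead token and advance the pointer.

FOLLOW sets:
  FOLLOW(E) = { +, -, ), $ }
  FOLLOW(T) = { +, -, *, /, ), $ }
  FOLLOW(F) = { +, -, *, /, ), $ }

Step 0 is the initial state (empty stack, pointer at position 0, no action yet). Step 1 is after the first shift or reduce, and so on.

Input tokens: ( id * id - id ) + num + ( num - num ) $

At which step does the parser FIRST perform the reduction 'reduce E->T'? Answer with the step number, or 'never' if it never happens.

Step 1: shift (. Stack=[(] ptr=1 lookahead=id remaining=[id * id - id ) + num + ( num - num ) $]
Step 2: shift id. Stack=[( id] ptr=2 lookahead=* remaining=[* id - id ) + num + ( num - num ) $]
Step 3: reduce F->id. Stack=[( F] ptr=2 lookahead=* remaining=[* id - id ) + num + ( num - num ) $]
Step 4: reduce T->F. Stack=[( T] ptr=2 lookahead=* remaining=[* id - id ) + num + ( num - num ) $]
Step 5: shift *. Stack=[( T *] ptr=3 lookahead=id remaining=[id - id ) + num + ( num - num ) $]
Step 6: shift id. Stack=[( T * id] ptr=4 lookahead=- remaining=[- id ) + num + ( num - num ) $]
Step 7: reduce F->id. Stack=[( T * F] ptr=4 lookahead=- remaining=[- id ) + num + ( num - num ) $]
Step 8: reduce T->T * F. Stack=[( T] ptr=4 lookahead=- remaining=[- id ) + num + ( num - num ) $]
Step 9: reduce E->T. Stack=[( E] ptr=4 lookahead=- remaining=[- id ) + num + ( num - num ) $]

Answer: 9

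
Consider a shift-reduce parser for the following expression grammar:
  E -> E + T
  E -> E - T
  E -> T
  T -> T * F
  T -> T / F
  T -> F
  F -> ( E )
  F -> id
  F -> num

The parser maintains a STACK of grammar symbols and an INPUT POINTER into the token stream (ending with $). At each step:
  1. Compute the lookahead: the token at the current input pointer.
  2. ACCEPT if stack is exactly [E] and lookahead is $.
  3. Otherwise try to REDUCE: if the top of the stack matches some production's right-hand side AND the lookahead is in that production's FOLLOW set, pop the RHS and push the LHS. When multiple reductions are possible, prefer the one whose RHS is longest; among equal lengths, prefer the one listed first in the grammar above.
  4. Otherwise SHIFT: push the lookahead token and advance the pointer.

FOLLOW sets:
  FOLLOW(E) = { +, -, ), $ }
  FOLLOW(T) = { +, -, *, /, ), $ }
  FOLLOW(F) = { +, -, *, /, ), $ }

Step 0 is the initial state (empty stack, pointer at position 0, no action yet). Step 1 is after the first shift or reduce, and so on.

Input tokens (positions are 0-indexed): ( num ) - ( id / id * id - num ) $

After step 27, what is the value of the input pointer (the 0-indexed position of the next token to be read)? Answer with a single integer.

Answer: 12

Derivation:
Step 1: shift (. Stack=[(] ptr=1 lookahead=num remaining=[num ) - ( id / id * id - num ) $]
Step 2: shift num. Stack=[( num] ptr=2 lookahead=) remaining=[) - ( id / id * id - num ) $]
Step 3: reduce F->num. Stack=[( F] ptr=2 lookahead=) remaining=[) - ( id / id * id - num ) $]
Step 4: reduce T->F. Stack=[( T] ptr=2 lookahead=) remaining=[) - ( id / id * id - num ) $]
Step 5: reduce E->T. Stack=[( E] ptr=2 lookahead=) remaining=[) - ( id / id * id - num ) $]
Step 6: shift ). Stack=[( E )] ptr=3 lookahead=- remaining=[- ( id / id * id - num ) $]
Step 7: reduce F->( E ). Stack=[F] ptr=3 lookahead=- remaining=[- ( id / id * id - num ) $]
Step 8: reduce T->F. Stack=[T] ptr=3 lookahead=- remaining=[- ( id / id * id - num ) $]
Step 9: reduce E->T. Stack=[E] ptr=3 lookahead=- remaining=[- ( id / id * id - num ) $]
Step 10: shift -. Stack=[E -] ptr=4 lookahead=( remaining=[( id / id * id - num ) $]
Step 11: shift (. Stack=[E - (] ptr=5 lookahead=id remaining=[id / id * id - num ) $]
Step 12: shift id. Stack=[E - ( id] ptr=6 lookahead=/ remaining=[/ id * id - num ) $]
Step 13: reduce F->id. Stack=[E - ( F] ptr=6 lookahead=/ remaining=[/ id * id - num ) $]
Step 14: reduce T->F. Stack=[E - ( T] ptr=6 lookahead=/ remaining=[/ id * id - num ) $]
Step 15: shift /. Stack=[E - ( T /] ptr=7 lookahead=id remaining=[id * id - num ) $]
Step 16: shift id. Stack=[E - ( T / id] ptr=8 lookahead=* remaining=[* id - num ) $]
Step 17: reduce F->id. Stack=[E - ( T / F] ptr=8 lookahead=* remaining=[* id - num ) $]
Step 18: reduce T->T / F. Stack=[E - ( T] ptr=8 lookahead=* remaining=[* id - num ) $]
Step 19: shift *. Stack=[E - ( T *] ptr=9 lookahead=id remaining=[id - num ) $]
Step 20: shift id. Stack=[E - ( T * id] ptr=10 lookahead=- remaining=[- num ) $]
Step 21: reduce F->id. Stack=[E - ( T * F] ptr=10 lookahead=- remaining=[- num ) $]
Step 22: reduce T->T * F. Stack=[E - ( T] ptr=10 lookahead=- remaining=[- num ) $]
Step 23: reduce E->T. Stack=[E - ( E] ptr=10 lookahead=- remaining=[- num ) $]
Step 24: shift -. Stack=[E - ( E -] ptr=11 lookahead=num remaining=[num ) $]
Step 25: shift num. Stack=[E - ( E - num] ptr=12 lookahead=) remaining=[) $]
Step 26: reduce F->num. Stack=[E - ( E - F] ptr=12 lookahead=) remaining=[) $]
Step 27: reduce T->F. Stack=[E - ( E - T] ptr=12 lookahead=) remaining=[) $]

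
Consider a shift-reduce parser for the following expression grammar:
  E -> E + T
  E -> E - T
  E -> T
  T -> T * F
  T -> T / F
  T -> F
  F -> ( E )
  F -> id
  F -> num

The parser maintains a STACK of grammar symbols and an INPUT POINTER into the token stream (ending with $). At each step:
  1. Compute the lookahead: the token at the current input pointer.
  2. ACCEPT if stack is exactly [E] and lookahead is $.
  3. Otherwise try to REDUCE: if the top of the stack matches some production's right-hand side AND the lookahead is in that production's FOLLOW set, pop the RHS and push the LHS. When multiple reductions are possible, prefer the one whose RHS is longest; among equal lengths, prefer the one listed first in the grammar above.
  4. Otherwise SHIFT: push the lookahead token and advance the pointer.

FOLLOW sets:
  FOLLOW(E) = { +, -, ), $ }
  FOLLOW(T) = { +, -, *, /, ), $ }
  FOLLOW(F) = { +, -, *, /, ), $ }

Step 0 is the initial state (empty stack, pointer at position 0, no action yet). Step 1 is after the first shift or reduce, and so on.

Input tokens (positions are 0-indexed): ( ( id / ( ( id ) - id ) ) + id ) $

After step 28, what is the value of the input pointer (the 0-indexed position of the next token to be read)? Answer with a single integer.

Step 1: shift (. Stack=[(] ptr=1 lookahead=( remaining=[( id / ( ( id ) - id ) ) + id ) $]
Step 2: shift (. Stack=[( (] ptr=2 lookahead=id remaining=[id / ( ( id ) - id ) ) + id ) $]
Step 3: shift id. Stack=[( ( id] ptr=3 lookahead=/ remaining=[/ ( ( id ) - id ) ) + id ) $]
Step 4: reduce F->id. Stack=[( ( F] ptr=3 lookahead=/ remaining=[/ ( ( id ) - id ) ) + id ) $]
Step 5: reduce T->F. Stack=[( ( T] ptr=3 lookahead=/ remaining=[/ ( ( id ) - id ) ) + id ) $]
Step 6: shift /. Stack=[( ( T /] ptr=4 lookahead=( remaining=[( ( id ) - id ) ) + id ) $]
Step 7: shift (. Stack=[( ( T / (] ptr=5 lookahead=( remaining=[( id ) - id ) ) + id ) $]
Step 8: shift (. Stack=[( ( T / ( (] ptr=6 lookahead=id remaining=[id ) - id ) ) + id ) $]
Step 9: shift id. Stack=[( ( T / ( ( id] ptr=7 lookahead=) remaining=[) - id ) ) + id ) $]
Step 10: reduce F->id. Stack=[( ( T / ( ( F] ptr=7 lookahead=) remaining=[) - id ) ) + id ) $]
Step 11: reduce T->F. Stack=[( ( T / ( ( T] ptr=7 lookahead=) remaining=[) - id ) ) + id ) $]
Step 12: reduce E->T. Stack=[( ( T / ( ( E] ptr=7 lookahead=) remaining=[) - id ) ) + id ) $]
Step 13: shift ). Stack=[( ( T / ( ( E )] ptr=8 lookahead=- remaining=[- id ) ) + id ) $]
Step 14: reduce F->( E ). Stack=[( ( T / ( F] ptr=8 lookahead=- remaining=[- id ) ) + id ) $]
Step 15: reduce T->F. Stack=[( ( T / ( T] ptr=8 lookahead=- remaining=[- id ) ) + id ) $]
Step 16: reduce E->T. Stack=[( ( T / ( E] ptr=8 lookahead=- remaining=[- id ) ) + id ) $]
Step 17: shift -. Stack=[( ( T / ( E -] ptr=9 lookahead=id remaining=[id ) ) + id ) $]
Step 18: shift id. Stack=[( ( T / ( E - id] ptr=10 lookahead=) remaining=[) ) + id ) $]
Step 19: reduce F->id. Stack=[( ( T / ( E - F] ptr=10 lookahead=) remaining=[) ) + id ) $]
Step 20: reduce T->F. Stack=[( ( T / ( E - T] ptr=10 lookahead=) remaining=[) ) + id ) $]
Step 21: reduce E->E - T. Stack=[( ( T / ( E] ptr=10 lookahead=) remaining=[) ) + id ) $]
Step 22: shift ). Stack=[( ( T / ( E )] ptr=11 lookahead=) remaining=[) + id ) $]
Step 23: reduce F->( E ). Stack=[( ( T / F] ptr=11 lookahead=) remaining=[) + id ) $]
Step 24: reduce T->T / F. Stack=[( ( T] ptr=11 lookahead=) remaining=[) + id ) $]
Step 25: reduce E->T. Stack=[( ( E] ptr=11 lookahead=) remaining=[) + id ) $]
Step 26: shift ). Stack=[( ( E )] ptr=12 lookahead=+ remaining=[+ id ) $]
Step 27: reduce F->( E ). Stack=[( F] ptr=12 lookahead=+ remaining=[+ id ) $]
Step 28: reduce T->F. Stack=[( T] ptr=12 lookahead=+ remaining=[+ id ) $]

Answer: 12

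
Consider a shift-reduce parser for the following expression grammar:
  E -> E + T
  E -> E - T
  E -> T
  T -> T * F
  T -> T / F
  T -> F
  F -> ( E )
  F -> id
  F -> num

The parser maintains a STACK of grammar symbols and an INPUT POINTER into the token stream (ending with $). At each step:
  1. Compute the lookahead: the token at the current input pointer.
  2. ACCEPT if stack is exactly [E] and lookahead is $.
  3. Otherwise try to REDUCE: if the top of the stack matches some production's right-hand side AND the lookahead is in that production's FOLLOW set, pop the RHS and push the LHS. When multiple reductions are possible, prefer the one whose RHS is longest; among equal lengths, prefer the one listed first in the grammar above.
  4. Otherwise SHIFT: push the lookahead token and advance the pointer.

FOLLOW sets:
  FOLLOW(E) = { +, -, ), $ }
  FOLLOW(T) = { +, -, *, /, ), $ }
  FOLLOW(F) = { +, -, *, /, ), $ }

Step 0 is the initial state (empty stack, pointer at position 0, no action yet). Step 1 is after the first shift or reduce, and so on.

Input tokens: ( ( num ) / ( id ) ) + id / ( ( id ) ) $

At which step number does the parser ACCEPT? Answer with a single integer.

Step 1: shift (. Stack=[(] ptr=1 lookahead=( remaining=[( num ) / ( id ) ) + id / ( ( id ) ) $]
Step 2: shift (. Stack=[( (] ptr=2 lookahead=num remaining=[num ) / ( id ) ) + id / ( ( id ) ) $]
Step 3: shift num. Stack=[( ( num] ptr=3 lookahead=) remaining=[) / ( id ) ) + id / ( ( id ) ) $]
Step 4: reduce F->num. Stack=[( ( F] ptr=3 lookahead=) remaining=[) / ( id ) ) + id / ( ( id ) ) $]
Step 5: reduce T->F. Stack=[( ( T] ptr=3 lookahead=) remaining=[) / ( id ) ) + id / ( ( id ) ) $]
Step 6: reduce E->T. Stack=[( ( E] ptr=3 lookahead=) remaining=[) / ( id ) ) + id / ( ( id ) ) $]
Step 7: shift ). Stack=[( ( E )] ptr=4 lookahead=/ remaining=[/ ( id ) ) + id / ( ( id ) ) $]
Step 8: reduce F->( E ). Stack=[( F] ptr=4 lookahead=/ remaining=[/ ( id ) ) + id / ( ( id ) ) $]
Step 9: reduce T->F. Stack=[( T] ptr=4 lookahead=/ remaining=[/ ( id ) ) + id / ( ( id ) ) $]
Step 10: shift /. Stack=[( T /] ptr=5 lookahead=( remaining=[( id ) ) + id / ( ( id ) ) $]
Step 11: shift (. Stack=[( T / (] ptr=6 lookahead=id remaining=[id ) ) + id / ( ( id ) ) $]
Step 12: shift id. Stack=[( T / ( id] ptr=7 lookahead=) remaining=[) ) + id / ( ( id ) ) $]
Step 13: reduce F->id. Stack=[( T / ( F] ptr=7 lookahead=) remaining=[) ) + id / ( ( id ) ) $]
Step 14: reduce T->F. Stack=[( T / ( T] ptr=7 lookahead=) remaining=[) ) + id / ( ( id ) ) $]
Step 15: reduce E->T. Stack=[( T / ( E] ptr=7 lookahead=) remaining=[) ) + id / ( ( id ) ) $]
Step 16: shift ). Stack=[( T / ( E )] ptr=8 lookahead=) remaining=[) + id / ( ( id ) ) $]
Step 17: reduce F->( E ). Stack=[( T / F] ptr=8 lookahead=) remaining=[) + id / ( ( id ) ) $]
Step 18: reduce T->T / F. Stack=[( T] ptr=8 lookahead=) remaining=[) + id / ( ( id ) ) $]
Step 19: reduce E->T. Stack=[( E] ptr=8 lookahead=) remaining=[) + id / ( ( id ) ) $]
Step 20: shift ). Stack=[( E )] ptr=9 lookahead=+ remaining=[+ id / ( ( id ) ) $]
Step 21: reduce F->( E ). Stack=[F] ptr=9 lookahead=+ remaining=[+ id / ( ( id ) ) $]
Step 22: reduce T->F. Stack=[T] ptr=9 lookahead=+ remaining=[+ id / ( ( id ) ) $]
Step 23: reduce E->T. Stack=[E] ptr=9 lookahead=+ remaining=[+ id / ( ( id ) ) $]
Step 24: shift +. Stack=[E +] ptr=10 lookahead=id remaining=[id / ( ( id ) ) $]
Step 25: shift id. Stack=[E + id] ptr=11 lookahead=/ remaining=[/ ( ( id ) ) $]
Step 26: reduce F->id. Stack=[E + F] ptr=11 lookahead=/ remaining=[/ ( ( id ) ) $]
Step 27: reduce T->F. Stack=[E + T] ptr=11 lookahead=/ remaining=[/ ( ( id ) ) $]
Step 28: shift /. Stack=[E + T /] ptr=12 lookahead=( remaining=[( ( id ) ) $]
Step 29: shift (. Stack=[E + T / (] ptr=13 lookahead=( remaining=[( id ) ) $]
Step 30: shift (. Stack=[E + T / ( (] ptr=14 lookahead=id remaining=[id ) ) $]
Step 31: shift id. Stack=[E + T / ( ( id] ptr=15 lookahead=) remaining=[) ) $]
Step 32: reduce F->id. Stack=[E + T / ( ( F] ptr=15 lookahead=) remaining=[) ) $]
Step 33: reduce T->F. Stack=[E + T / ( ( T] ptr=15 lookahead=) remaining=[) ) $]
Step 34: reduce E->T. Stack=[E + T / ( ( E] ptr=15 lookahead=) remaining=[) ) $]
Step 35: shift ). Stack=[E + T / ( ( E )] ptr=16 lookahead=) remaining=[) $]
Step 36: reduce F->( E ). Stack=[E + T / ( F] ptr=16 lookahead=) remaining=[) $]
Step 37: reduce T->F. Stack=[E + T / ( T] ptr=16 lookahead=) remaining=[) $]
Step 38: reduce E->T. Stack=[E + T / ( E] ptr=16 lookahead=) remaining=[) $]
Step 39: shift ). Stack=[E + T / ( E )] ptr=17 lookahead=$ remaining=[$]
Step 40: reduce F->( E ). Stack=[E + T / F] ptr=17 lookahead=$ remaining=[$]
Step 41: reduce T->T / F. Stack=[E + T] ptr=17 lookahead=$ remaining=[$]
Step 42: reduce E->E + T. Stack=[E] ptr=17 lookahead=$ remaining=[$]
Step 43: accept. Stack=[E] ptr=17 lookahead=$ remaining=[$]

Answer: 43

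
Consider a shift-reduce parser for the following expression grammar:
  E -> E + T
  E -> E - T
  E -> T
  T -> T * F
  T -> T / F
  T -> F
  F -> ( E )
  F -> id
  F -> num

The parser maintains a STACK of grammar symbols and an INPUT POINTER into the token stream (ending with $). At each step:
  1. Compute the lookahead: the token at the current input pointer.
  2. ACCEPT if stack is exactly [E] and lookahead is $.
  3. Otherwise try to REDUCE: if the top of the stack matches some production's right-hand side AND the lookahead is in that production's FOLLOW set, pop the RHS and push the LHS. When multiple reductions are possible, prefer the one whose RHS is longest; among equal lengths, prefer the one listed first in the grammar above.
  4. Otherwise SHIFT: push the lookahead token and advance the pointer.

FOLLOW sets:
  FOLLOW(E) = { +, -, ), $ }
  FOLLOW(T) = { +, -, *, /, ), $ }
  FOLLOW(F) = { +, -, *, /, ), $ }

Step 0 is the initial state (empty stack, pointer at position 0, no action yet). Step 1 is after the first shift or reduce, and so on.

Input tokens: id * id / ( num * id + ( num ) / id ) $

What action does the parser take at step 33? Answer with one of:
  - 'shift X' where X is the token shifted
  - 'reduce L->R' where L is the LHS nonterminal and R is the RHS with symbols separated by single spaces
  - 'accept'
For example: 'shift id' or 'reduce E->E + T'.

Step 1: shift id. Stack=[id] ptr=1 lookahead=* remaining=[* id / ( num * id + ( num ) / id ) $]
Step 2: reduce F->id. Stack=[F] ptr=1 lookahead=* remaining=[* id / ( num * id + ( num ) / id ) $]
Step 3: reduce T->F. Stack=[T] ptr=1 lookahead=* remaining=[* id / ( num * id + ( num ) / id ) $]
Step 4: shift *. Stack=[T *] ptr=2 lookahead=id remaining=[id / ( num * id + ( num ) / id ) $]
Step 5: shift id. Stack=[T * id] ptr=3 lookahead=/ remaining=[/ ( num * id + ( num ) / id ) $]
Step 6: reduce F->id. Stack=[T * F] ptr=3 lookahead=/ remaining=[/ ( num * id + ( num ) / id ) $]
Step 7: reduce T->T * F. Stack=[T] ptr=3 lookahead=/ remaining=[/ ( num * id + ( num ) / id ) $]
Step 8: shift /. Stack=[T /] ptr=4 lookahead=( remaining=[( num * id + ( num ) / id ) $]
Step 9: shift (. Stack=[T / (] ptr=5 lookahead=num remaining=[num * id + ( num ) / id ) $]
Step 10: shift num. Stack=[T / ( num] ptr=6 lookahead=* remaining=[* id + ( num ) / id ) $]
Step 11: reduce F->num. Stack=[T / ( F] ptr=6 lookahead=* remaining=[* id + ( num ) / id ) $]
Step 12: reduce T->F. Stack=[T / ( T] ptr=6 lookahead=* remaining=[* id + ( num ) / id ) $]
Step 13: shift *. Stack=[T / ( T *] ptr=7 lookahead=id remaining=[id + ( num ) / id ) $]
Step 14: shift id. Stack=[T / ( T * id] ptr=8 lookahead=+ remaining=[+ ( num ) / id ) $]
Step 15: reduce F->id. Stack=[T / ( T * F] ptr=8 lookahead=+ remaining=[+ ( num ) / id ) $]
Step 16: reduce T->T * F. Stack=[T / ( T] ptr=8 lookahead=+ remaining=[+ ( num ) / id ) $]
Step 17: reduce E->T. Stack=[T / ( E] ptr=8 lookahead=+ remaining=[+ ( num ) / id ) $]
Step 18: shift +. Stack=[T / ( E +] ptr=9 lookahead=( remaining=[( num ) / id ) $]
Step 19: shift (. Stack=[T / ( E + (] ptr=10 lookahead=num remaining=[num ) / id ) $]
Step 20: shift num. Stack=[T / ( E + ( num] ptr=11 lookahead=) remaining=[) / id ) $]
Step 21: reduce F->num. Stack=[T / ( E + ( F] ptr=11 lookahead=) remaining=[) / id ) $]
Step 22: reduce T->F. Stack=[T / ( E + ( T] ptr=11 lookahead=) remaining=[) / id ) $]
Step 23: reduce E->T. Stack=[T / ( E + ( E] ptr=11 lookahead=) remaining=[) / id ) $]
Step 24: shift ). Stack=[T / ( E + ( E )] ptr=12 lookahead=/ remaining=[/ id ) $]
Step 25: reduce F->( E ). Stack=[T / ( E + F] ptr=12 lookahead=/ remaining=[/ id ) $]
Step 26: reduce T->F. Stack=[T / ( E + T] ptr=12 lookahead=/ remaining=[/ id ) $]
Step 27: shift /. Stack=[T / ( E + T /] ptr=13 lookahead=id remaining=[id ) $]
Step 28: shift id. Stack=[T / ( E + T / id] ptr=14 lookahead=) remaining=[) $]
Step 29: reduce F->id. Stack=[T / ( E + T / F] ptr=14 lookahead=) remaining=[) $]
Step 30: reduce T->T / F. Stack=[T / ( E + T] ptr=14 lookahead=) remaining=[) $]
Step 31: reduce E->E + T. Stack=[T / ( E] ptr=14 lookahead=) remaining=[) $]
Step 32: shift ). Stack=[T / ( E )] ptr=15 lookahead=$ remaining=[$]
Step 33: reduce F->( E ). Stack=[T / F] ptr=15 lookahead=$ remaining=[$]

Answer: reduce F->( E )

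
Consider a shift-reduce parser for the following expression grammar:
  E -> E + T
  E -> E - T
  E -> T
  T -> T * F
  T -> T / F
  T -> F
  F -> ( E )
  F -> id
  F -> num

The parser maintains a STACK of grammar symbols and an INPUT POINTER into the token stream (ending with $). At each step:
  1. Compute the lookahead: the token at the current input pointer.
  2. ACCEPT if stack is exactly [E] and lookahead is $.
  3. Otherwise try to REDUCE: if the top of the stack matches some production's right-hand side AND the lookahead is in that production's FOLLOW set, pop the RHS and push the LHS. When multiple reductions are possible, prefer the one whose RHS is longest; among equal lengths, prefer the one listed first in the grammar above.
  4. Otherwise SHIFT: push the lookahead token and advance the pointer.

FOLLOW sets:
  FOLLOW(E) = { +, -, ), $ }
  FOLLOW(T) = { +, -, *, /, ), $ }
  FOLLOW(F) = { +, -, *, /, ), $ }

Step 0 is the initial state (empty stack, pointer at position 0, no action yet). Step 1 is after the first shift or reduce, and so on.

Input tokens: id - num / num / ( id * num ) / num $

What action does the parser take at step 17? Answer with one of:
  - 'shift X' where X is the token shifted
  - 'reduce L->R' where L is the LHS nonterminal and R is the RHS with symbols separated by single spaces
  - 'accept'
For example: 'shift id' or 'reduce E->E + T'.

Step 1: shift id. Stack=[id] ptr=1 lookahead=- remaining=[- num / num / ( id * num ) / num $]
Step 2: reduce F->id. Stack=[F] ptr=1 lookahead=- remaining=[- num / num / ( id * num ) / num $]
Step 3: reduce T->F. Stack=[T] ptr=1 lookahead=- remaining=[- num / num / ( id * num ) / num $]
Step 4: reduce E->T. Stack=[E] ptr=1 lookahead=- remaining=[- num / num / ( id * num ) / num $]
Step 5: shift -. Stack=[E -] ptr=2 lookahead=num remaining=[num / num / ( id * num ) / num $]
Step 6: shift num. Stack=[E - num] ptr=3 lookahead=/ remaining=[/ num / ( id * num ) / num $]
Step 7: reduce F->num. Stack=[E - F] ptr=3 lookahead=/ remaining=[/ num / ( id * num ) / num $]
Step 8: reduce T->F. Stack=[E - T] ptr=3 lookahead=/ remaining=[/ num / ( id * num ) / num $]
Step 9: shift /. Stack=[E - T /] ptr=4 lookahead=num remaining=[num / ( id * num ) / num $]
Step 10: shift num. Stack=[E - T / num] ptr=5 lookahead=/ remaining=[/ ( id * num ) / num $]
Step 11: reduce F->num. Stack=[E - T / F] ptr=5 lookahead=/ remaining=[/ ( id * num ) / num $]
Step 12: reduce T->T / F. Stack=[E - T] ptr=5 lookahead=/ remaining=[/ ( id * num ) / num $]
Step 13: shift /. Stack=[E - T /] ptr=6 lookahead=( remaining=[( id * num ) / num $]
Step 14: shift (. Stack=[E - T / (] ptr=7 lookahead=id remaining=[id * num ) / num $]
Step 15: shift id. Stack=[E - T / ( id] ptr=8 lookahead=* remaining=[* num ) / num $]
Step 16: reduce F->id. Stack=[E - T / ( F] ptr=8 lookahead=* remaining=[* num ) / num $]
Step 17: reduce T->F. Stack=[E - T / ( T] ptr=8 lookahead=* remaining=[* num ) / num $]

Answer: reduce T->F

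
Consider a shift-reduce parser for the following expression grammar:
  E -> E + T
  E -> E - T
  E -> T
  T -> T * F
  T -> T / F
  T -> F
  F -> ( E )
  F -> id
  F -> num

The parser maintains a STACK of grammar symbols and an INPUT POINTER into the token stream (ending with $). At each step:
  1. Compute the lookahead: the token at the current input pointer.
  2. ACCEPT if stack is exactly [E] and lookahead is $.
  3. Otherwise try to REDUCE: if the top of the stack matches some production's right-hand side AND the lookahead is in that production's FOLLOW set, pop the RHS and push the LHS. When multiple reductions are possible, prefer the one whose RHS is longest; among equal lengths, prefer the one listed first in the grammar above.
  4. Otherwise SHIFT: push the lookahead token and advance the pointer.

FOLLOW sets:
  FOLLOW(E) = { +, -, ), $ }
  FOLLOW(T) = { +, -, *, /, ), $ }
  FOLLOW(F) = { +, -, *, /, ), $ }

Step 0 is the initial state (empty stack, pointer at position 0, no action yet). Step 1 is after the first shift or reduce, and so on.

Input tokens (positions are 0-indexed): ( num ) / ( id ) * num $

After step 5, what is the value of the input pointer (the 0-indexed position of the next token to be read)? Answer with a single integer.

Answer: 2

Derivation:
Step 1: shift (. Stack=[(] ptr=1 lookahead=num remaining=[num ) / ( id ) * num $]
Step 2: shift num. Stack=[( num] ptr=2 lookahead=) remaining=[) / ( id ) * num $]
Step 3: reduce F->num. Stack=[( F] ptr=2 lookahead=) remaining=[) / ( id ) * num $]
Step 4: reduce T->F. Stack=[( T] ptr=2 lookahead=) remaining=[) / ( id ) * num $]
Step 5: reduce E->T. Stack=[( E] ptr=2 lookahead=) remaining=[) / ( id ) * num $]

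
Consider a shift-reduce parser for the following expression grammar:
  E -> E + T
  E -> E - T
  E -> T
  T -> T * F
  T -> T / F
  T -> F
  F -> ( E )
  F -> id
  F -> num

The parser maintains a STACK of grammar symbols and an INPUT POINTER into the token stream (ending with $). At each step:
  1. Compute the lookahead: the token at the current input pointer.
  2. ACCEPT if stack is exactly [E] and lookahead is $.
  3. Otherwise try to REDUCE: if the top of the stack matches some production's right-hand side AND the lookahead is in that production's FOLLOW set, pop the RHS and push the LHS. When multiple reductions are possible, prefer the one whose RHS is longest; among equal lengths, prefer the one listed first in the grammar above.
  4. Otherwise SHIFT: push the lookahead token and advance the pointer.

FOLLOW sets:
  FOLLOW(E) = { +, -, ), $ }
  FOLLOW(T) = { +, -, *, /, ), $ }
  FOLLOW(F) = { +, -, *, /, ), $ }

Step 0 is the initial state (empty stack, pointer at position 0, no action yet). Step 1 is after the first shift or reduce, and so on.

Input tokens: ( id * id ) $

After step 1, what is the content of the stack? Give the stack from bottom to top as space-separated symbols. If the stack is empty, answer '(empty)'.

Answer: (

Derivation:
Step 1: shift (. Stack=[(] ptr=1 lookahead=id remaining=[id * id ) $]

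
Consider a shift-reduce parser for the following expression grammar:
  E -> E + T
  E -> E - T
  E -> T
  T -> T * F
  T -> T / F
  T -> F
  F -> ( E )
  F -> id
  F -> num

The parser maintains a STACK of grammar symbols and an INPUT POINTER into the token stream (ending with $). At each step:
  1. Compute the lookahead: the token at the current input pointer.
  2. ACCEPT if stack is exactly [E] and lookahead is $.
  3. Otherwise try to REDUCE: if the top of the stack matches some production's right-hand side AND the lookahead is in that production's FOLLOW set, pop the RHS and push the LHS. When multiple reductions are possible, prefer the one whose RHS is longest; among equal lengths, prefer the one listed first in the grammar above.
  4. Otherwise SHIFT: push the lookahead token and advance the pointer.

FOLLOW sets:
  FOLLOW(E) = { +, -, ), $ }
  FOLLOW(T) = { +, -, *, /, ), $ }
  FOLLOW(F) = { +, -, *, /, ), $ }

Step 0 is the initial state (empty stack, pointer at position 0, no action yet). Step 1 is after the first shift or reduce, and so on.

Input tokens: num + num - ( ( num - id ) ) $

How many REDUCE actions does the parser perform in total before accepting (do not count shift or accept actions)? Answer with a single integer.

Step 1: shift num. Stack=[num] ptr=1 lookahead=+ remaining=[+ num - ( ( num - id ) ) $]
Step 2: reduce F->num. Stack=[F] ptr=1 lookahead=+ remaining=[+ num - ( ( num - id ) ) $]
Step 3: reduce T->F. Stack=[T] ptr=1 lookahead=+ remaining=[+ num - ( ( num - id ) ) $]
Step 4: reduce E->T. Stack=[E] ptr=1 lookahead=+ remaining=[+ num - ( ( num - id ) ) $]
Step 5: shift +. Stack=[E +] ptr=2 lookahead=num remaining=[num - ( ( num - id ) ) $]
Step 6: shift num. Stack=[E + num] ptr=3 lookahead=- remaining=[- ( ( num - id ) ) $]
Step 7: reduce F->num. Stack=[E + F] ptr=3 lookahead=- remaining=[- ( ( num - id ) ) $]
Step 8: reduce T->F. Stack=[E + T] ptr=3 lookahead=- remaining=[- ( ( num - id ) ) $]
Step 9: reduce E->E + T. Stack=[E] ptr=3 lookahead=- remaining=[- ( ( num - id ) ) $]
Step 10: shift -. Stack=[E -] ptr=4 lookahead=( remaining=[( ( num - id ) ) $]
Step 11: shift (. Stack=[E - (] ptr=5 lookahead=( remaining=[( num - id ) ) $]
Step 12: shift (. Stack=[E - ( (] ptr=6 lookahead=num remaining=[num - id ) ) $]
Step 13: shift num. Stack=[E - ( ( num] ptr=7 lookahead=- remaining=[- id ) ) $]
Step 14: reduce F->num. Stack=[E - ( ( F] ptr=7 lookahead=- remaining=[- id ) ) $]
Step 15: reduce T->F. Stack=[E - ( ( T] ptr=7 lookahead=- remaining=[- id ) ) $]
Step 16: reduce E->T. Stack=[E - ( ( E] ptr=7 lookahead=- remaining=[- id ) ) $]
Step 17: shift -. Stack=[E - ( ( E -] ptr=8 lookahead=id remaining=[id ) ) $]
Step 18: shift id. Stack=[E - ( ( E - id] ptr=9 lookahead=) remaining=[) ) $]
Step 19: reduce F->id. Stack=[E - ( ( E - F] ptr=9 lookahead=) remaining=[) ) $]
Step 20: reduce T->F. Stack=[E - ( ( E - T] ptr=9 lookahead=) remaining=[) ) $]
Step 21: reduce E->E - T. Stack=[E - ( ( E] ptr=9 lookahead=) remaining=[) ) $]
Step 22: shift ). Stack=[E - ( ( E )] ptr=10 lookahead=) remaining=[) $]
Step 23: reduce F->( E ). Stack=[E - ( F] ptr=10 lookahead=) remaining=[) $]
Step 24: reduce T->F. Stack=[E - ( T] ptr=10 lookahead=) remaining=[) $]
Step 25: reduce E->T. Stack=[E - ( E] ptr=10 lookahead=) remaining=[) $]
Step 26: shift ). Stack=[E - ( E )] ptr=11 lookahead=$ remaining=[$]
Step 27: reduce F->( E ). Stack=[E - F] ptr=11 lookahead=$ remaining=[$]
Step 28: reduce T->F. Stack=[E - T] ptr=11 lookahead=$ remaining=[$]
Step 29: reduce E->E - T. Stack=[E] ptr=11 lookahead=$ remaining=[$]
Step 30: accept. Stack=[E] ptr=11 lookahead=$ remaining=[$]

Answer: 18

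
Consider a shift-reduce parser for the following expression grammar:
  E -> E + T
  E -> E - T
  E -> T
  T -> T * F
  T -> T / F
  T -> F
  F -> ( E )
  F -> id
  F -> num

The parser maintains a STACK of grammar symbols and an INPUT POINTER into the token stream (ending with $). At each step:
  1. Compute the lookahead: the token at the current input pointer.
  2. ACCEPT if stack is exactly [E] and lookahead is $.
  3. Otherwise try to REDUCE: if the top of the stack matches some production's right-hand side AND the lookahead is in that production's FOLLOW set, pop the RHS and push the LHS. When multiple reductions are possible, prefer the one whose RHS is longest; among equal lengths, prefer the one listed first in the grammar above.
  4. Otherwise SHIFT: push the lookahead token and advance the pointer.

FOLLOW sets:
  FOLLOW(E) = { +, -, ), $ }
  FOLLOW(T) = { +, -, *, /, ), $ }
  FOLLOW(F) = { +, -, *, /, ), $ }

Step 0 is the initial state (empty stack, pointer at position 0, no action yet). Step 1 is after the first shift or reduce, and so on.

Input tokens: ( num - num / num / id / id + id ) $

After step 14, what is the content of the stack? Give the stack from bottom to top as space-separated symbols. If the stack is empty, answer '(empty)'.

Answer: ( E - T /

Derivation:
Step 1: shift (. Stack=[(] ptr=1 lookahead=num remaining=[num - num / num / id / id + id ) $]
Step 2: shift num. Stack=[( num] ptr=2 lookahead=- remaining=[- num / num / id / id + id ) $]
Step 3: reduce F->num. Stack=[( F] ptr=2 lookahead=- remaining=[- num / num / id / id + id ) $]
Step 4: reduce T->F. Stack=[( T] ptr=2 lookahead=- remaining=[- num / num / id / id + id ) $]
Step 5: reduce E->T. Stack=[( E] ptr=2 lookahead=- remaining=[- num / num / id / id + id ) $]
Step 6: shift -. Stack=[( E -] ptr=3 lookahead=num remaining=[num / num / id / id + id ) $]
Step 7: shift num. Stack=[( E - num] ptr=4 lookahead=/ remaining=[/ num / id / id + id ) $]
Step 8: reduce F->num. Stack=[( E - F] ptr=4 lookahead=/ remaining=[/ num / id / id + id ) $]
Step 9: reduce T->F. Stack=[( E - T] ptr=4 lookahead=/ remaining=[/ num / id / id + id ) $]
Step 10: shift /. Stack=[( E - T /] ptr=5 lookahead=num remaining=[num / id / id + id ) $]
Step 11: shift num. Stack=[( E - T / num] ptr=6 lookahead=/ remaining=[/ id / id + id ) $]
Step 12: reduce F->num. Stack=[( E - T / F] ptr=6 lookahead=/ remaining=[/ id / id + id ) $]
Step 13: reduce T->T / F. Stack=[( E - T] ptr=6 lookahead=/ remaining=[/ id / id + id ) $]
Step 14: shift /. Stack=[( E - T /] ptr=7 lookahead=id remaining=[id / id + id ) $]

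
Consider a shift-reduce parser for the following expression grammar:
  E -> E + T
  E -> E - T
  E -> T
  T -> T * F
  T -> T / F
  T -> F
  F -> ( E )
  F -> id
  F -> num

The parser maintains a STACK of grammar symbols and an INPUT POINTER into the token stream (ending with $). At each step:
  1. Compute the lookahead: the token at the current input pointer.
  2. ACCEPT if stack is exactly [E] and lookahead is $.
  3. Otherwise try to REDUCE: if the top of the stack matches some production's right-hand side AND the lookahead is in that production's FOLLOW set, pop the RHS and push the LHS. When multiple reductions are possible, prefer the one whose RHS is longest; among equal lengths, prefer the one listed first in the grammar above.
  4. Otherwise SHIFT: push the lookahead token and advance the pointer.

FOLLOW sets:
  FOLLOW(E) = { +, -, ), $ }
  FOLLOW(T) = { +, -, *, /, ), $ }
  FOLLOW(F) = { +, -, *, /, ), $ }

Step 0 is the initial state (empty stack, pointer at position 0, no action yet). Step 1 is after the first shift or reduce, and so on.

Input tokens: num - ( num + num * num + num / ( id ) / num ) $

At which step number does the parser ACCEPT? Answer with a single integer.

Step 1: shift num. Stack=[num] ptr=1 lookahead=- remaining=[- ( num + num * num + num / ( id ) / num ) $]
Step 2: reduce F->num. Stack=[F] ptr=1 lookahead=- remaining=[- ( num + num * num + num / ( id ) / num ) $]
Step 3: reduce T->F. Stack=[T] ptr=1 lookahead=- remaining=[- ( num + num * num + num / ( id ) / num ) $]
Step 4: reduce E->T. Stack=[E] ptr=1 lookahead=- remaining=[- ( num + num * num + num / ( id ) / num ) $]
Step 5: shift -. Stack=[E -] ptr=2 lookahead=( remaining=[( num + num * num + num / ( id ) / num ) $]
Step 6: shift (. Stack=[E - (] ptr=3 lookahead=num remaining=[num + num * num + num / ( id ) / num ) $]
Step 7: shift num. Stack=[E - ( num] ptr=4 lookahead=+ remaining=[+ num * num + num / ( id ) / num ) $]
Step 8: reduce F->num. Stack=[E - ( F] ptr=4 lookahead=+ remaining=[+ num * num + num / ( id ) / num ) $]
Step 9: reduce T->F. Stack=[E - ( T] ptr=4 lookahead=+ remaining=[+ num * num + num / ( id ) / num ) $]
Step 10: reduce E->T. Stack=[E - ( E] ptr=4 lookahead=+ remaining=[+ num * num + num / ( id ) / num ) $]
Step 11: shift +. Stack=[E - ( E +] ptr=5 lookahead=num remaining=[num * num + num / ( id ) / num ) $]
Step 12: shift num. Stack=[E - ( E + num] ptr=6 lookahead=* remaining=[* num + num / ( id ) / num ) $]
Step 13: reduce F->num. Stack=[E - ( E + F] ptr=6 lookahead=* remaining=[* num + num / ( id ) / num ) $]
Step 14: reduce T->F. Stack=[E - ( E + T] ptr=6 lookahead=* remaining=[* num + num / ( id ) / num ) $]
Step 15: shift *. Stack=[E - ( E + T *] ptr=7 lookahead=num remaining=[num + num / ( id ) / num ) $]
Step 16: shift num. Stack=[E - ( E + T * num] ptr=8 lookahead=+ remaining=[+ num / ( id ) / num ) $]
Step 17: reduce F->num. Stack=[E - ( E + T * F] ptr=8 lookahead=+ remaining=[+ num / ( id ) / num ) $]
Step 18: reduce T->T * F. Stack=[E - ( E + T] ptr=8 lookahead=+ remaining=[+ num / ( id ) / num ) $]
Step 19: reduce E->E + T. Stack=[E - ( E] ptr=8 lookahead=+ remaining=[+ num / ( id ) / num ) $]
Step 20: shift +. Stack=[E - ( E +] ptr=9 lookahead=num remaining=[num / ( id ) / num ) $]
Step 21: shift num. Stack=[E - ( E + num] ptr=10 lookahead=/ remaining=[/ ( id ) / num ) $]
Step 22: reduce F->num. Stack=[E - ( E + F] ptr=10 lookahead=/ remaining=[/ ( id ) / num ) $]
Step 23: reduce T->F. Stack=[E - ( E + T] ptr=10 lookahead=/ remaining=[/ ( id ) / num ) $]
Step 24: shift /. Stack=[E - ( E + T /] ptr=11 lookahead=( remaining=[( id ) / num ) $]
Step 25: shift (. Stack=[E - ( E + T / (] ptr=12 lookahead=id remaining=[id ) / num ) $]
Step 26: shift id. Stack=[E - ( E + T / ( id] ptr=13 lookahead=) remaining=[) / num ) $]
Step 27: reduce F->id. Stack=[E - ( E + T / ( F] ptr=13 lookahead=) remaining=[) / num ) $]
Step 28: reduce T->F. Stack=[E - ( E + T / ( T] ptr=13 lookahead=) remaining=[) / num ) $]
Step 29: reduce E->T. Stack=[E - ( E + T / ( E] ptr=13 lookahead=) remaining=[) / num ) $]
Step 30: shift ). Stack=[E - ( E + T / ( E )] ptr=14 lookahead=/ remaining=[/ num ) $]
Step 31: reduce F->( E ). Stack=[E - ( E + T / F] ptr=14 lookahead=/ remaining=[/ num ) $]
Step 32: reduce T->T / F. Stack=[E - ( E + T] ptr=14 lookahead=/ remaining=[/ num ) $]
Step 33: shift /. Stack=[E - ( E + T /] ptr=15 lookahead=num remaining=[num ) $]
Step 34: shift num. Stack=[E - ( E + T / num] ptr=16 lookahead=) remaining=[) $]
Step 35: reduce F->num. Stack=[E - ( E + T / F] ptr=16 lookahead=) remaining=[) $]
Step 36: reduce T->T / F. Stack=[E - ( E + T] ptr=16 lookahead=) remaining=[) $]
Step 37: reduce E->E + T. Stack=[E - ( E] ptr=16 lookahead=) remaining=[) $]
Step 38: shift ). Stack=[E - ( E )] ptr=17 lookahead=$ remaining=[$]
Step 39: reduce F->( E ). Stack=[E - F] ptr=17 lookahead=$ remaining=[$]
Step 40: reduce T->F. Stack=[E - T] ptr=17 lookahead=$ remaining=[$]
Step 41: reduce E->E - T. Stack=[E] ptr=17 lookahead=$ remaining=[$]
Step 42: accept. Stack=[E] ptr=17 lookahead=$ remaining=[$]

Answer: 42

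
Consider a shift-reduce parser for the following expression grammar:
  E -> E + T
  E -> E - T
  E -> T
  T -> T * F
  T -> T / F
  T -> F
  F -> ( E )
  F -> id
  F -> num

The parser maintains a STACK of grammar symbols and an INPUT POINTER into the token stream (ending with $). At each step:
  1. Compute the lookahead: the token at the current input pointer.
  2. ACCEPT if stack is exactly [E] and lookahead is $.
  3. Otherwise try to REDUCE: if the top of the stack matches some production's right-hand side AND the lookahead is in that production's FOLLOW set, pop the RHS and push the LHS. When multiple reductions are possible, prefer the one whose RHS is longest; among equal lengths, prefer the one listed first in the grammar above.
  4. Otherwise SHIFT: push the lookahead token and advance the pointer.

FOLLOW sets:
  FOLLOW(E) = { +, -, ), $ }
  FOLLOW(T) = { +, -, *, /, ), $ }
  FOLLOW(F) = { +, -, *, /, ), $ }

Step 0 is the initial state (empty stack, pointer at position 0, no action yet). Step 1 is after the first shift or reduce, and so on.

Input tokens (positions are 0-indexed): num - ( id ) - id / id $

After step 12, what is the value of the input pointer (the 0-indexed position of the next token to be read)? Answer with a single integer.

Step 1: shift num. Stack=[num] ptr=1 lookahead=- remaining=[- ( id ) - id / id $]
Step 2: reduce F->num. Stack=[F] ptr=1 lookahead=- remaining=[- ( id ) - id / id $]
Step 3: reduce T->F. Stack=[T] ptr=1 lookahead=- remaining=[- ( id ) - id / id $]
Step 4: reduce E->T. Stack=[E] ptr=1 lookahead=- remaining=[- ( id ) - id / id $]
Step 5: shift -. Stack=[E -] ptr=2 lookahead=( remaining=[( id ) - id / id $]
Step 6: shift (. Stack=[E - (] ptr=3 lookahead=id remaining=[id ) - id / id $]
Step 7: shift id. Stack=[E - ( id] ptr=4 lookahead=) remaining=[) - id / id $]
Step 8: reduce F->id. Stack=[E - ( F] ptr=4 lookahead=) remaining=[) - id / id $]
Step 9: reduce T->F. Stack=[E - ( T] ptr=4 lookahead=) remaining=[) - id / id $]
Step 10: reduce E->T. Stack=[E - ( E] ptr=4 lookahead=) remaining=[) - id / id $]
Step 11: shift ). Stack=[E - ( E )] ptr=5 lookahead=- remaining=[- id / id $]
Step 12: reduce F->( E ). Stack=[E - F] ptr=5 lookahead=- remaining=[- id / id $]

Answer: 5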